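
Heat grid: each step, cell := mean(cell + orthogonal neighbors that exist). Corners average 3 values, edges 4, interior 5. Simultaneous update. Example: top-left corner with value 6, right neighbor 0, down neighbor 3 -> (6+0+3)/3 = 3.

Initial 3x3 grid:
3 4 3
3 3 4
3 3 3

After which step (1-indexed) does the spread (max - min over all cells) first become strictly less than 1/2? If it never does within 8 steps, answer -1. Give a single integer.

Step 1: max=11/3, min=3, spread=2/3
Step 2: max=273/80, min=3, spread=33/80
  -> spread < 1/2 first at step 2
Step 3: max=3677/1080, min=281/90, spread=61/216
Step 4: max=215839/64800, min=8461/2700, spread=511/2592
Step 5: max=12893933/3888000, min=114401/36000, spread=4309/31104
Step 6: max=767223751/233280000, min=15511237/4860000, spread=36295/373248
Step 7: max=45875570597/13996800000, min=3743335831/1166400000, spread=305773/4478976
Step 8: max=2742738670159/839808000000, min=37534575497/11664000000, spread=2575951/53747712

Answer: 2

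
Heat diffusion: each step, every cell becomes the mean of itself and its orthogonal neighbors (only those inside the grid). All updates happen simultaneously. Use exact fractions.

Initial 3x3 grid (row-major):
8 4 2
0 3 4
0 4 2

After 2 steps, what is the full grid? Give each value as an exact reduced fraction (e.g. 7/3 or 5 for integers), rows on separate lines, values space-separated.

After step 1:
  4 17/4 10/3
  11/4 3 11/4
  4/3 9/4 10/3
After step 2:
  11/3 175/48 31/9
  133/48 3 149/48
  19/9 119/48 25/9

Answer: 11/3 175/48 31/9
133/48 3 149/48
19/9 119/48 25/9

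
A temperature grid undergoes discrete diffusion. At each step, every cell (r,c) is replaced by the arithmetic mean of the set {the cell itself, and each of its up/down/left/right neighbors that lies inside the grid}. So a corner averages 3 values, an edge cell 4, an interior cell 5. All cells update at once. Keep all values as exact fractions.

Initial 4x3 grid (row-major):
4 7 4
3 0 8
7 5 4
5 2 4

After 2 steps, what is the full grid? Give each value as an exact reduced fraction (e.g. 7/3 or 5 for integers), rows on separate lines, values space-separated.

After step 1:
  14/3 15/4 19/3
  7/2 23/5 4
  5 18/5 21/4
  14/3 4 10/3
After step 2:
  143/36 387/80 169/36
  533/120 389/100 1211/240
  503/120 449/100 971/240
  41/9 39/10 151/36

Answer: 143/36 387/80 169/36
533/120 389/100 1211/240
503/120 449/100 971/240
41/9 39/10 151/36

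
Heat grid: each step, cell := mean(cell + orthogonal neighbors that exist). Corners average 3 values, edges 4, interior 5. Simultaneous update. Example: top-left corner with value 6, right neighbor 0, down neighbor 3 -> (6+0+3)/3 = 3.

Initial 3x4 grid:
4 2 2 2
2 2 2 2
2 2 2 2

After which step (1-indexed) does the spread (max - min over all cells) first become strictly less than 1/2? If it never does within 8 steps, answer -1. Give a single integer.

Answer: 3

Derivation:
Step 1: max=8/3, min=2, spread=2/3
Step 2: max=23/9, min=2, spread=5/9
Step 3: max=257/108, min=2, spread=41/108
  -> spread < 1/2 first at step 3
Step 4: max=30137/12960, min=2, spread=4217/12960
Step 5: max=1764349/777600, min=7279/3600, spread=38417/155520
Step 6: max=104512211/46656000, min=146597/72000, spread=1903471/9331200
Step 7: max=6199709089/2799360000, min=4435759/2160000, spread=18038617/111974400
Step 8: max=369191382851/167961600000, min=401726759/194400000, spread=883978523/6718464000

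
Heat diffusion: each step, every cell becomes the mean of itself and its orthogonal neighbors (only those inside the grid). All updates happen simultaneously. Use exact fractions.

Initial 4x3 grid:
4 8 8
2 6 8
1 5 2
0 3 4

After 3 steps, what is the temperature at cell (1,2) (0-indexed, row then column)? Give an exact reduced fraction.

Answer: 13349/2400

Derivation:
Step 1: cell (1,2) = 6
Step 2: cell (1,2) = 491/80
Step 3: cell (1,2) = 13349/2400
Full grid after step 3:
  10783/2160 41167/7200 1537/240
  29197/7200 15053/3000 13349/2400
  22187/7200 2737/750 10679/2400
  5249/2160 10951/3600 2533/720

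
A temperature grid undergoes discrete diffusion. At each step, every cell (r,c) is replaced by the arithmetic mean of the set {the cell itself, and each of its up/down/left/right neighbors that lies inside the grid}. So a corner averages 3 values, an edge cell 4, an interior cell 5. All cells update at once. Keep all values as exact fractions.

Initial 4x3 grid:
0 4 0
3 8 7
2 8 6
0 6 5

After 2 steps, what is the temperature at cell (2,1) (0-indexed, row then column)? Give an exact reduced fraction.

Step 1: cell (2,1) = 6
Step 2: cell (2,1) = 53/10
Full grid after step 2:
  103/36 15/4 143/36
  89/24 47/10 257/48
  91/24 53/10 281/48
  32/9 229/48 203/36

Answer: 53/10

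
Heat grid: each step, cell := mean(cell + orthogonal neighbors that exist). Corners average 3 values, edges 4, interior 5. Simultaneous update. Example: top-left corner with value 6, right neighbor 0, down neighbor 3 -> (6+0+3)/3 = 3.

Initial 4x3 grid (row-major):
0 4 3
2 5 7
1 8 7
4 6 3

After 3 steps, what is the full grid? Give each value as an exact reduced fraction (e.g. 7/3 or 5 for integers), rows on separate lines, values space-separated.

After step 1:
  2 3 14/3
  2 26/5 11/2
  15/4 27/5 25/4
  11/3 21/4 16/3
After step 2:
  7/3 223/60 79/18
  259/80 211/50 1297/240
  889/240 517/100 1349/240
  38/9 393/80 101/18
After step 3:
  743/240 13193/3600 9727/2160
  2699/800 13049/3000 35341/7200
  29401/7200 9451/2000 39251/7200
  2311/540 23899/4800 1453/270

Answer: 743/240 13193/3600 9727/2160
2699/800 13049/3000 35341/7200
29401/7200 9451/2000 39251/7200
2311/540 23899/4800 1453/270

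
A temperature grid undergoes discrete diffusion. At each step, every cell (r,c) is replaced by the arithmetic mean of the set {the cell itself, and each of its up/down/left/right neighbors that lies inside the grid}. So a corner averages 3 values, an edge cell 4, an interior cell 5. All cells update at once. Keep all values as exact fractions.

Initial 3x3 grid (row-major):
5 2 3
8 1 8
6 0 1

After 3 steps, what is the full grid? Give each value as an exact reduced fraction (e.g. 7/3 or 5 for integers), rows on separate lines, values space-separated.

After step 1:
  5 11/4 13/3
  5 19/5 13/4
  14/3 2 3
After step 2:
  17/4 953/240 31/9
  277/60 84/25 863/240
  35/9 101/30 11/4
After step 3:
  1027/240 54091/14400 991/270
  1813/450 1891/500 47341/14400
  2137/540 12029/3600 259/80

Answer: 1027/240 54091/14400 991/270
1813/450 1891/500 47341/14400
2137/540 12029/3600 259/80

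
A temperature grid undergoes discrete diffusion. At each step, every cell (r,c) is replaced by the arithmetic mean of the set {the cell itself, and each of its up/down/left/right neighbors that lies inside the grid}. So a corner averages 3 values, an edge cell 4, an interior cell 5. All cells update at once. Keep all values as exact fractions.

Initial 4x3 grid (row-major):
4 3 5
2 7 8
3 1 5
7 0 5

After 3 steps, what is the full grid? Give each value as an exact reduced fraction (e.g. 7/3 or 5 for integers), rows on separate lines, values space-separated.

Answer: 79/20 65383/14400 10727/2160
3091/800 6383/1500 17497/3600
25319/7200 11591/3000 7661/1800
3601/1080 50633/14400 8237/2160

Derivation:
After step 1:
  3 19/4 16/3
  4 21/5 25/4
  13/4 16/5 19/4
  10/3 13/4 10/3
After step 2:
  47/12 1037/240 49/9
  289/80 112/25 77/15
  827/240 373/100 263/60
  59/18 787/240 34/9
After step 3:
  79/20 65383/14400 10727/2160
  3091/800 6383/1500 17497/3600
  25319/7200 11591/3000 7661/1800
  3601/1080 50633/14400 8237/2160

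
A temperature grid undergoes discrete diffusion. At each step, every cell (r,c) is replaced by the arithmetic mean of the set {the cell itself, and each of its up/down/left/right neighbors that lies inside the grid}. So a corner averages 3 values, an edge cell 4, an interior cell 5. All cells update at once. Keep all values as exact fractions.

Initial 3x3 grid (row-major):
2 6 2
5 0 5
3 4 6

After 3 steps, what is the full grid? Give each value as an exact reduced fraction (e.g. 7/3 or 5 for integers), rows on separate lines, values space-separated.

After step 1:
  13/3 5/2 13/3
  5/2 4 13/4
  4 13/4 5
After step 2:
  28/9 91/24 121/36
  89/24 31/10 199/48
  13/4 65/16 23/6
After step 3:
  191/54 4811/1440 1627/432
  4741/1440 2257/600 10397/2880
  529/144 3419/960 289/72

Answer: 191/54 4811/1440 1627/432
4741/1440 2257/600 10397/2880
529/144 3419/960 289/72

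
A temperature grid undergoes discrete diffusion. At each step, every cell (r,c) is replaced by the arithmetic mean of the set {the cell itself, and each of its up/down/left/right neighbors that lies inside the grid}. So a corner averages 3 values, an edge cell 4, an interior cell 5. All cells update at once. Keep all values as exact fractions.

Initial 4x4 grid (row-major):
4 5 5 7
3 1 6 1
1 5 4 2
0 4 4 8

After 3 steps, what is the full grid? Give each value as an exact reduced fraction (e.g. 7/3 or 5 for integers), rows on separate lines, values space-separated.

Answer: 65/18 4589/1200 15883/3600 9269/2160
1203/400 1839/500 23519/6000 30581/7200
10031/3600 19213/6000 2987/750 29461/7200
1139/432 23827/7200 28531/7200 2323/540

Derivation:
After step 1:
  4 15/4 23/4 13/3
  9/4 4 17/5 4
  9/4 3 21/5 15/4
  5/3 13/4 5 14/3
After step 2:
  10/3 35/8 517/120 169/36
  25/8 82/25 427/100 929/240
  55/24 167/50 387/100 997/240
  43/18 155/48 1027/240 161/36
After step 3:
  65/18 4589/1200 15883/3600 9269/2160
  1203/400 1839/500 23519/6000 30581/7200
  10031/3600 19213/6000 2987/750 29461/7200
  1139/432 23827/7200 28531/7200 2323/540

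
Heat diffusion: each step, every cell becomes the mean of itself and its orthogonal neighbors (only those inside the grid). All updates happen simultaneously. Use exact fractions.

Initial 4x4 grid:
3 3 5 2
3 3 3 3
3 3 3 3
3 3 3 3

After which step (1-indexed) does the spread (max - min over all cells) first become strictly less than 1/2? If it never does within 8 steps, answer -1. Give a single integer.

Step 1: max=7/2, min=11/4, spread=3/4
Step 2: max=809/240, min=47/16, spread=13/30
  -> spread < 1/2 first at step 2
Step 3: max=2581/800, min=143/48, spread=593/2400
Step 4: max=690167/216000, min=3, spread=42167/216000
Step 5: max=757099/240000, min=650867/216000, spread=305221/2160000
Step 6: max=611369729/194400000, min=407987/135000, spread=23868449/194400000
Step 7: max=2736898927/874800000, min=32729057/10800000, spread=8584531/87480000
Step 8: max=546169888517/174960000000, min=147675541/48600000, spread=14537940917/174960000000

Answer: 2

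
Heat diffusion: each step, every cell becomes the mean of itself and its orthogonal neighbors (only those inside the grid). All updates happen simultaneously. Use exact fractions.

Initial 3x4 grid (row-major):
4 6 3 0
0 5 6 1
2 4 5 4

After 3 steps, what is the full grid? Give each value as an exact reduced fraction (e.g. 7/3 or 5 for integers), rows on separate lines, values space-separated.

After step 1:
  10/3 9/2 15/4 4/3
  11/4 21/5 4 11/4
  2 4 19/4 10/3
After step 2:
  127/36 947/240 163/48 47/18
  737/240 389/100 389/100 137/48
  35/12 299/80 193/48 65/18
After step 3:
  949/270 26567/7200 24917/7200 319/108
  48259/14400 22241/6000 21661/6000 46679/14400
  389/120 2913/800 27467/7200 755/216

Answer: 949/270 26567/7200 24917/7200 319/108
48259/14400 22241/6000 21661/6000 46679/14400
389/120 2913/800 27467/7200 755/216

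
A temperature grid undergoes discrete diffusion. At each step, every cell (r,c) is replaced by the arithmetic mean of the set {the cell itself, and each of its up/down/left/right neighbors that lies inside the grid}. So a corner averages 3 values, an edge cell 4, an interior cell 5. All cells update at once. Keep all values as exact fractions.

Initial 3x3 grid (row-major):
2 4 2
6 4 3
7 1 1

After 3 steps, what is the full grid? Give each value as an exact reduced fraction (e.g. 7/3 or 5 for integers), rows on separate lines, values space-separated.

After step 1:
  4 3 3
  19/4 18/5 5/2
  14/3 13/4 5/3
After step 2:
  47/12 17/5 17/6
  1021/240 171/50 323/120
  38/9 791/240 89/36
After step 3:
  2777/720 1357/400 119/40
  56927/14400 10237/3000 20551/7200
  2119/540 48277/14400 6091/2160

Answer: 2777/720 1357/400 119/40
56927/14400 10237/3000 20551/7200
2119/540 48277/14400 6091/2160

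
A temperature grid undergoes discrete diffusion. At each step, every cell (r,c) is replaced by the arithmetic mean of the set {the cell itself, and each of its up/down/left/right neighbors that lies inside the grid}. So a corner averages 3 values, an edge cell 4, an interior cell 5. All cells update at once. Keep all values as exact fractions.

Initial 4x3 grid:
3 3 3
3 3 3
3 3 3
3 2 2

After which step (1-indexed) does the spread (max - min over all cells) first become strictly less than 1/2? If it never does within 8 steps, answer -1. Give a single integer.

Answer: 2

Derivation:
Step 1: max=3, min=7/3, spread=2/3
Step 2: max=3, min=91/36, spread=17/36
  -> spread < 1/2 first at step 2
Step 3: max=3, min=5633/2160, spread=847/2160
Step 4: max=671/225, min=86569/32400, spread=2011/6480
Step 5: max=320287/108000, min=10533217/3888000, spread=199423/777600
Step 6: max=6364751/2160000, min=638935133/233280000, spread=1938319/9331200
Step 7: max=569755801/194400000, min=38628722947/13996800000, spread=95747789/559872000
Step 8: max=34018856059/11664000000, min=2331854744873/839808000000, spread=940023131/6718464000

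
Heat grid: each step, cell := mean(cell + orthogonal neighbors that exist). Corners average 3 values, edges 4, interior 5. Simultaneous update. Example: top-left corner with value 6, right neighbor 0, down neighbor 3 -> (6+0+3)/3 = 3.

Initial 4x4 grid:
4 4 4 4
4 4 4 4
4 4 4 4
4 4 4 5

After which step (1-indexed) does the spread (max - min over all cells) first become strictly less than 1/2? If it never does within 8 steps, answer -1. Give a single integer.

Answer: 1

Derivation:
Step 1: max=13/3, min=4, spread=1/3
  -> spread < 1/2 first at step 1
Step 2: max=77/18, min=4, spread=5/18
Step 3: max=905/216, min=4, spread=41/216
Step 4: max=26963/6480, min=4, spread=1043/6480
Step 5: max=803153/194400, min=4, spread=25553/194400
Step 6: max=23999459/5832000, min=72079/18000, spread=645863/5832000
Step 7: max=717481691/174960000, min=480971/120000, spread=16225973/174960000
Step 8: max=21472677983/5248800000, min=216701/54000, spread=409340783/5248800000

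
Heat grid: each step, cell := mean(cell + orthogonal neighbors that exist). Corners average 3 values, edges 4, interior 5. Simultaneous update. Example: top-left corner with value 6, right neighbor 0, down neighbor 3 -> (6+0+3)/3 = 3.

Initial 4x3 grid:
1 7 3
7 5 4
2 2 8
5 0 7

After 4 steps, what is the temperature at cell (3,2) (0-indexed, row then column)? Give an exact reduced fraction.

Step 1: cell (3,2) = 5
Step 2: cell (3,2) = 55/12
Step 3: cell (3,2) = 3073/720
Step 4: cell (3,2) = 15353/3600
Full grid after step 4:
  93233/21600 61153/13500 297349/64800
  101167/24000 194611/45000 997003/216000
  826943/216000 751469/180000 314981/72000
  7522/2025 1684051/432000 15353/3600

Answer: 15353/3600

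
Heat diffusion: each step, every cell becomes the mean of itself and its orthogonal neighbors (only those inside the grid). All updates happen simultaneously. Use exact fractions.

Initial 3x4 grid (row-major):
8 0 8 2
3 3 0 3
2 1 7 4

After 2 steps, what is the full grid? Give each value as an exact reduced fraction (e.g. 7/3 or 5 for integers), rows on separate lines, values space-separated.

After step 1:
  11/3 19/4 5/2 13/3
  4 7/5 21/5 9/4
  2 13/4 3 14/3
After step 2:
  149/36 739/240 947/240 109/36
  83/30 88/25 267/100 309/80
  37/12 193/80 907/240 119/36

Answer: 149/36 739/240 947/240 109/36
83/30 88/25 267/100 309/80
37/12 193/80 907/240 119/36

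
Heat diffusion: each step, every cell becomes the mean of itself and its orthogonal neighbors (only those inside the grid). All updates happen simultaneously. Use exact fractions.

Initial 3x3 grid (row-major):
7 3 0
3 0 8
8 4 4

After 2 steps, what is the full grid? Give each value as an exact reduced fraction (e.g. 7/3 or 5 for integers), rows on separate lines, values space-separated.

Answer: 34/9 141/40 55/18
523/120 88/25 39/10
9/2 269/60 37/9

Derivation:
After step 1:
  13/3 5/2 11/3
  9/2 18/5 3
  5 4 16/3
After step 2:
  34/9 141/40 55/18
  523/120 88/25 39/10
  9/2 269/60 37/9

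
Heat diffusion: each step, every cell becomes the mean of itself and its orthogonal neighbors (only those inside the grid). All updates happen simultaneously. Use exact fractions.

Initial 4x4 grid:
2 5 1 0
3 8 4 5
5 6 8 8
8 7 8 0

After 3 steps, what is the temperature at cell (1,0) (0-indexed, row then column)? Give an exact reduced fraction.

Answer: 8813/1800

Derivation:
Step 1: cell (1,0) = 9/2
Step 2: cell (1,0) = 139/30
Step 3: cell (1,0) = 8813/1800
Full grid after step 3:
  4441/1080 14641/3600 1489/400 631/180
  8813/1800 14779/3000 2349/500 1729/400
  10477/1800 2242/375 17251/3000 18889/3600
  853/135 11557/1800 10937/1800 6169/1080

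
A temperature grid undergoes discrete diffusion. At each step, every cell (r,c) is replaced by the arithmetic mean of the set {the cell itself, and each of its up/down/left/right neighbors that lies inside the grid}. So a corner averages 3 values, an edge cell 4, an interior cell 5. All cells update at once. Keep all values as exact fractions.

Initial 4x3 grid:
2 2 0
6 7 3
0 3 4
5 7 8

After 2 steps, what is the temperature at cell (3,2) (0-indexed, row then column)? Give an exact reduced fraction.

Step 1: cell (3,2) = 19/3
Step 2: cell (3,2) = 199/36
Full grid after step 2:
  59/18 239/80 95/36
  887/240 92/25 52/15
  309/80 443/100 139/30
  53/12 1217/240 199/36

Answer: 199/36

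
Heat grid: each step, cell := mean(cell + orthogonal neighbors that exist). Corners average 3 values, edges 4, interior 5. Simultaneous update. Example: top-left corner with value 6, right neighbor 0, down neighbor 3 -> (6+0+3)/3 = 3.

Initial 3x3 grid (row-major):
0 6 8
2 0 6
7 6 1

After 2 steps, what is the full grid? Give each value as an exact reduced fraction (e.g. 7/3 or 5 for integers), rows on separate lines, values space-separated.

After step 1:
  8/3 7/2 20/3
  9/4 4 15/4
  5 7/2 13/3
After step 2:
  101/36 101/24 167/36
  167/48 17/5 75/16
  43/12 101/24 139/36

Answer: 101/36 101/24 167/36
167/48 17/5 75/16
43/12 101/24 139/36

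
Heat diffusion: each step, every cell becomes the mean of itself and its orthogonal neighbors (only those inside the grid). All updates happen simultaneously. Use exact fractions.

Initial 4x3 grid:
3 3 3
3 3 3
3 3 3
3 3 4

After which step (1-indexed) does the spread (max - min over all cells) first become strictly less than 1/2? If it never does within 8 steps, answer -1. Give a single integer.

Step 1: max=10/3, min=3, spread=1/3
  -> spread < 1/2 first at step 1
Step 2: max=59/18, min=3, spread=5/18
Step 3: max=689/216, min=3, spread=41/216
Step 4: max=81977/25920, min=3, spread=4217/25920
Step 5: max=4874749/1555200, min=21679/7200, spread=38417/311040
Step 6: max=291136211/93312000, min=434597/144000, spread=1903471/18662400
Step 7: max=17397149089/5598720000, min=13075759/4320000, spread=18038617/223948800
Step 8: max=1041037782851/335923200000, min=1179326759/388800000, spread=883978523/13436928000

Answer: 1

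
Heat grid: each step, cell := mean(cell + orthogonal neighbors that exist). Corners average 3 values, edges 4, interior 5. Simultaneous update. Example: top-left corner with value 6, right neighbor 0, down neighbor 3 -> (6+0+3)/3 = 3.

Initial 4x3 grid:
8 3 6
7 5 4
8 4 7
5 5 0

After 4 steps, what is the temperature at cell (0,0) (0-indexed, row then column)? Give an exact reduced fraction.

Answer: 124043/21600

Derivation:
Step 1: cell (0,0) = 6
Step 2: cell (0,0) = 37/6
Step 3: cell (0,0) = 229/40
Step 4: cell (0,0) = 124043/21600
Full grid after step 4:
  124043/21600 2306461/432000 83501/16200
  67211/12000 485287/90000 1057673/216000
  199103/36000 49993/10000 344831/72000
  111703/21600 709217/144000 16213/3600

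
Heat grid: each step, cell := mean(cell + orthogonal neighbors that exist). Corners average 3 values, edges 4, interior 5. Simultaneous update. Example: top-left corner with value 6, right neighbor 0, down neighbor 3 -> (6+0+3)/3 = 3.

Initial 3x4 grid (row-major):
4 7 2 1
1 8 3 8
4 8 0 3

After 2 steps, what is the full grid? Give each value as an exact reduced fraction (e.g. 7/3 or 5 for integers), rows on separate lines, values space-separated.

Answer: 9/2 179/40 491/120 32/9
1079/240 241/50 201/50 917/240
163/36 547/120 491/120 131/36

Derivation:
After step 1:
  4 21/4 13/4 11/3
  17/4 27/5 21/5 15/4
  13/3 5 7/2 11/3
After step 2:
  9/2 179/40 491/120 32/9
  1079/240 241/50 201/50 917/240
  163/36 547/120 491/120 131/36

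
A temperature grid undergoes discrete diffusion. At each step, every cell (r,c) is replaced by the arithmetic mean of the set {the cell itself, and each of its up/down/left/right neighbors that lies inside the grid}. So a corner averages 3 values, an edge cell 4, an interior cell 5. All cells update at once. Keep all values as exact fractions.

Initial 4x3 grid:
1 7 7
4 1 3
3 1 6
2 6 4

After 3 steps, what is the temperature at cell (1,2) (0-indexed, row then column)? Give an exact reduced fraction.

Step 1: cell (1,2) = 17/4
Step 2: cell (1,2) = 997/240
Step 3: cell (1,2) = 29401/7200
Full grid after step 3:
  2549/720 14123/3600 9367/2160
  7667/2400 10769/3000 29401/7200
  22051/7200 7031/2000 27851/7200
  1801/540 17099/4800 2171/540

Answer: 29401/7200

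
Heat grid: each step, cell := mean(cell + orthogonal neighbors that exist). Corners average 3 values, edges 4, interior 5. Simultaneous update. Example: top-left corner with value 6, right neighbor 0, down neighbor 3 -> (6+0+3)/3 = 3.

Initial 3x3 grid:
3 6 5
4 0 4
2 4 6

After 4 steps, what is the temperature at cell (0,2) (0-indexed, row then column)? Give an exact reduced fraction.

Step 1: cell (0,2) = 5
Step 2: cell (0,2) = 49/12
Step 3: cell (0,2) = 2987/720
Step 4: cell (0,2) = 168229/43200
Full grid after step 4:
  454237/129600 1639477/432000 168229/43200
  2989579/864000 642449/180000 3372829/864000
  427087/129600 28613/8000 480737/129600

Answer: 168229/43200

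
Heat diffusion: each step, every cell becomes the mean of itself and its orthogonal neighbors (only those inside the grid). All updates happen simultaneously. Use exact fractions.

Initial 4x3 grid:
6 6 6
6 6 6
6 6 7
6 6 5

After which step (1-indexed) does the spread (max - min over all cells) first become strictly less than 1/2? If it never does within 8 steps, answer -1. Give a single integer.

Answer: 2

Derivation:
Step 1: max=25/4, min=23/4, spread=1/2
Step 2: max=489/80, min=71/12, spread=47/240
  -> spread < 1/2 first at step 2
Step 3: max=14609/2400, min=28573/4800, spread=43/320
Step 4: max=130889/21600, min=258143/43200, spread=727/8640
Step 5: max=13064531/2160000, min=103563493/17280000, spread=63517/1152000
Step 6: max=117512711/19440000, min=932663963/155520000, spread=297509/6220800
Step 7: max=3521660087/583200000, min=56028115417/9331200000, spread=12737839/373248000
Step 8: max=105610884179/17496000000, min=3363101018603/559872000000, spread=131578201/4478976000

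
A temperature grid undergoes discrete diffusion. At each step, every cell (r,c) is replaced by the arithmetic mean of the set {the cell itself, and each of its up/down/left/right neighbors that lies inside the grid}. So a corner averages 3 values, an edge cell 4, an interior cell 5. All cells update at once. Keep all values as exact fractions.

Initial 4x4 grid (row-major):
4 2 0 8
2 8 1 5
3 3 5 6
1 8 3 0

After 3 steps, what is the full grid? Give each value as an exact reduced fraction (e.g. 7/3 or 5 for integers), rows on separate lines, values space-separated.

After step 1:
  8/3 7/2 11/4 13/3
  17/4 16/5 19/5 5
  9/4 27/5 18/5 4
  4 15/4 4 3
After step 2:
  125/36 727/240 863/240 145/36
  371/120 403/100 367/100 257/60
  159/40 91/25 104/25 39/10
  10/3 343/80 287/80 11/3
After step 3:
  6907/2160 25429/7200 25781/7200 8573/2160
  1639/450 20953/6000 23687/6000 14293/3600
  351/100 8037/2000 7583/2000 1601/400
  2783/720 8909/2400 9421/2400 2677/720

Answer: 6907/2160 25429/7200 25781/7200 8573/2160
1639/450 20953/6000 23687/6000 14293/3600
351/100 8037/2000 7583/2000 1601/400
2783/720 8909/2400 9421/2400 2677/720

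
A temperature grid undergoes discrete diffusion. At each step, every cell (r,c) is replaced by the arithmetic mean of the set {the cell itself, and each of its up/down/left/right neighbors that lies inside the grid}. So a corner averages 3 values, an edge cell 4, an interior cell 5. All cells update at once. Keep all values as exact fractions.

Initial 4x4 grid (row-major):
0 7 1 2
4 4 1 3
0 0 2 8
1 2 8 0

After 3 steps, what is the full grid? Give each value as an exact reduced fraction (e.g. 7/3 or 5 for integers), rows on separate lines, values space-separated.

Answer: 1543/540 787/288 6889/2400 319/120
3341/1440 1027/375 2697/1000 7529/2400
4907/2400 281/125 9643/3000 24011/7200
313/180 1999/800 22391/7200 4159/1080

Derivation:
After step 1:
  11/3 3 11/4 2
  2 16/5 11/5 7/2
  5/4 8/5 19/5 13/4
  1 11/4 3 16/3
After step 2:
  26/9 757/240 199/80 11/4
  607/240 12/5 309/100 219/80
  117/80 63/25 277/100 953/240
  5/3 167/80 893/240 139/36
After step 3:
  1543/540 787/288 6889/2400 319/120
  3341/1440 1027/375 2697/1000 7529/2400
  4907/2400 281/125 9643/3000 24011/7200
  313/180 1999/800 22391/7200 4159/1080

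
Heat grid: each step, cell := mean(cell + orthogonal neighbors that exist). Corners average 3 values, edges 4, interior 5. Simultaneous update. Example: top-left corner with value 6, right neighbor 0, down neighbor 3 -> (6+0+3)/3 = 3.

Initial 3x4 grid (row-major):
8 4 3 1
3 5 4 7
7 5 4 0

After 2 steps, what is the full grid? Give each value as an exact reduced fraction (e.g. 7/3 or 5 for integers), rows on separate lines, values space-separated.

Answer: 21/4 43/10 61/15 29/9
399/80 124/25 361/100 56/15
16/3 177/40 503/120 119/36

Derivation:
After step 1:
  5 5 3 11/3
  23/4 21/5 23/5 3
  5 21/4 13/4 11/3
After step 2:
  21/4 43/10 61/15 29/9
  399/80 124/25 361/100 56/15
  16/3 177/40 503/120 119/36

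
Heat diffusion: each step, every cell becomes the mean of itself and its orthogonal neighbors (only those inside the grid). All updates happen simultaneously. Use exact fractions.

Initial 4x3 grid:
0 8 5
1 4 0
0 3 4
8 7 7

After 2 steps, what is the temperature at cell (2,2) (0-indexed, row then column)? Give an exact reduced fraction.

Answer: 327/80

Derivation:
Step 1: cell (2,2) = 7/2
Step 2: cell (2,2) = 327/80
Full grid after step 2:
  17/6 887/240 71/18
  209/80 311/100 857/240
  257/80 391/100 327/80
  19/4 417/80 21/4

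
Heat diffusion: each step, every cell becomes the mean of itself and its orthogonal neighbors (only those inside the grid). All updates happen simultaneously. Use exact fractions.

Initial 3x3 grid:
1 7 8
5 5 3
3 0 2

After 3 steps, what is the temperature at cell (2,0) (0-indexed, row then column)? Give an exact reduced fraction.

Answer: 83/27

Derivation:
Step 1: cell (2,0) = 8/3
Step 2: cell (2,0) = 26/9
Step 3: cell (2,0) = 83/27
Full grid after step 3:
  1855/432 13289/2880 227/48
  593/160 4613/1200 5807/1440
  83/27 4477/1440 347/108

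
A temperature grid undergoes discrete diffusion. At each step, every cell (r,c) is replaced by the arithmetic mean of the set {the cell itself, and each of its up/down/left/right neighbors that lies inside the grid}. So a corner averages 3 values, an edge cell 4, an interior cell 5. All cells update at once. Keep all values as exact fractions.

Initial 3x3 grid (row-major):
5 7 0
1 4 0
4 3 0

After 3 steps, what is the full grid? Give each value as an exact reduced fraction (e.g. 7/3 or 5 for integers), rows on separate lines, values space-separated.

Answer: 773/216 1139/360 277/108
1577/480 3319/1200 98/45
1253/432 7027/2880 277/144

Derivation:
After step 1:
  13/3 4 7/3
  7/2 3 1
  8/3 11/4 1
After step 2:
  71/18 41/12 22/9
  27/8 57/20 11/6
  107/36 113/48 19/12
After step 3:
  773/216 1139/360 277/108
  1577/480 3319/1200 98/45
  1253/432 7027/2880 277/144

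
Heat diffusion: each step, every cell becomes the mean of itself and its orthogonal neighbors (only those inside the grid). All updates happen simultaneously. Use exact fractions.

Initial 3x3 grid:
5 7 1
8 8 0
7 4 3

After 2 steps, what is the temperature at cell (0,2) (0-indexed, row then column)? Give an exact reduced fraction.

Step 1: cell (0,2) = 8/3
Step 2: cell (0,2) = 131/36
Full grid after step 2:
  227/36 1199/240 131/36
  127/20 523/100 67/20
  113/18 587/120 65/18

Answer: 131/36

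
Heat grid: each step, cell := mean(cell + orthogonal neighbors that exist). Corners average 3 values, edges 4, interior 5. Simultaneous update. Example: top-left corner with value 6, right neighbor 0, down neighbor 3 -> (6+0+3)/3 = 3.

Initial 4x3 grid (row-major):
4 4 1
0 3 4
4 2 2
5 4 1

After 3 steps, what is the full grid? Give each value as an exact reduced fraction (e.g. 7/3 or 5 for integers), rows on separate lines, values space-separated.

Answer: 2993/1080 10103/3600 659/240
1291/450 16303/6000 6427/2400
10783/3600 17263/6000 18641/7200
701/216 5299/1800 1183/432

Derivation:
After step 1:
  8/3 3 3
  11/4 13/5 5/2
  11/4 3 9/4
  13/3 3 7/3
After step 2:
  101/36 169/60 17/6
  323/120 277/100 207/80
  77/24 68/25 121/48
  121/36 19/6 91/36
After step 3:
  2993/1080 10103/3600 659/240
  1291/450 16303/6000 6427/2400
  10783/3600 17263/6000 18641/7200
  701/216 5299/1800 1183/432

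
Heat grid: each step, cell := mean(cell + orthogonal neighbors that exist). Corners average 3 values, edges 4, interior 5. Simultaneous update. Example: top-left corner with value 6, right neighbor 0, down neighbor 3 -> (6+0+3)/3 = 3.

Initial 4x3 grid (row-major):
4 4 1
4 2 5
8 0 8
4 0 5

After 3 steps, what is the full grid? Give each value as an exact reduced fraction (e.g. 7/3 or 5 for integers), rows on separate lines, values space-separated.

Answer: 523/144 50227/14400 1489/432
761/200 21473/6000 13273/3600
1109/300 22463/6000 13483/3600
293/80 50857/14400 8171/2160

Derivation:
After step 1:
  4 11/4 10/3
  9/2 3 4
  4 18/5 9/2
  4 9/4 13/3
After step 2:
  15/4 157/48 121/36
  31/8 357/100 89/24
  161/40 347/100 493/120
  41/12 851/240 133/36
After step 3:
  523/144 50227/14400 1489/432
  761/200 21473/6000 13273/3600
  1109/300 22463/6000 13483/3600
  293/80 50857/14400 8171/2160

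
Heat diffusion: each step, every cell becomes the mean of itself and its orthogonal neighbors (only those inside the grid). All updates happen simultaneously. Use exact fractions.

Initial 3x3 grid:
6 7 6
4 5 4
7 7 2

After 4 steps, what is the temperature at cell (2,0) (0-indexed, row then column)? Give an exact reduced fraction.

Step 1: cell (2,0) = 6
Step 2: cell (2,0) = 67/12
Step 3: cell (2,0) = 3953/720
Step 4: cell (2,0) = 233671/43200
Full grid after step 4:
  361519/64800 1178999/216000 683663/129600
  2384873/432000 479063/90000 1483457/288000
  233671/43200 4524371/864000 326819/64800

Answer: 233671/43200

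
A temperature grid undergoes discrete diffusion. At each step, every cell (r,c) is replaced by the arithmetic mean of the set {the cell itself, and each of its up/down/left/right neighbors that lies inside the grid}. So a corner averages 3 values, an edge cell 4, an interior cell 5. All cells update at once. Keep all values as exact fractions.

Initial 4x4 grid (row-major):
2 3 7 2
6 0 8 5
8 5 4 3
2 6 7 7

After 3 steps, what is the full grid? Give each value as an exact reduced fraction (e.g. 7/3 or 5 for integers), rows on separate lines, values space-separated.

Answer: 8569/2160 14489/3600 16133/3600 9913/2160
30313/7200 26707/6000 27763/6000 34741/7200
34649/7200 1163/240 30547/6000 36613/7200
10961/2160 18787/3600 19199/3600 11569/2160

Derivation:
After step 1:
  11/3 3 5 14/3
  4 22/5 24/5 9/2
  21/4 23/5 27/5 19/4
  16/3 5 6 17/3
After step 2:
  32/9 241/60 131/30 85/18
  1039/240 104/25 241/50 1123/240
  1151/240 493/100 511/100 1219/240
  187/36 157/30 331/60 197/36
After step 3:
  8569/2160 14489/3600 16133/3600 9913/2160
  30313/7200 26707/6000 27763/6000 34741/7200
  34649/7200 1163/240 30547/6000 36613/7200
  10961/2160 18787/3600 19199/3600 11569/2160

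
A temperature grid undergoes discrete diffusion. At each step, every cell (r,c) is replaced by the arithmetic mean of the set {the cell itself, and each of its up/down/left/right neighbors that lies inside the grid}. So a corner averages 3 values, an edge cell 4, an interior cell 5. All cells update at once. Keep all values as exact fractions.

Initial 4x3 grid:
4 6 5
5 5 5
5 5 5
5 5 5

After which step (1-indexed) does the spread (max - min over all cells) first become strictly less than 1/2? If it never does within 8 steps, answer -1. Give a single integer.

Answer: 2

Derivation:
Step 1: max=16/3, min=19/4, spread=7/12
Step 2: max=77/15, min=59/12, spread=13/60
  -> spread < 1/2 first at step 2
Step 3: max=692/135, min=11899/2400, spread=3629/21600
Step 4: max=164401/32400, min=119531/24000, spread=60683/648000
Step 5: max=4925947/972000, min=1077811/216000, spread=30319/388800
Step 6: max=294600953/58320000, min=32390767/6480000, spread=61681/1166400
Step 7: max=8828547701/1749600000, min=972169639/194400000, spread=1580419/34992000
Step 8: max=529013917609/104976000000, min=58387225901/11664000000, spread=7057769/209952000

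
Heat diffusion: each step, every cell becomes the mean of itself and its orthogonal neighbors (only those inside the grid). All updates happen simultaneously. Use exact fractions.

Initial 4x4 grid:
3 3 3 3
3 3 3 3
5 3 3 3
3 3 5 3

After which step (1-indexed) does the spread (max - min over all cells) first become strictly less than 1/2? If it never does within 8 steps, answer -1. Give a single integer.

Answer: 4

Derivation:
Step 1: max=11/3, min=3, spread=2/3
Step 2: max=32/9, min=3, spread=5/9
Step 3: max=953/270, min=3, spread=143/270
Step 4: max=28181/8100, min=683/225, spread=3593/8100
  -> spread < 1/2 first at step 4
Step 5: max=167329/48600, min=41369/13500, spread=92003/243000
Step 6: max=24864857/7290000, min=52192/16875, spread=2317913/7290000
Step 7: max=740258273/218700000, min=12119/3888, spread=58564523/218700000
Step 8: max=22064526581/6561000000, min=571888993/182250000, spread=1476522833/6561000000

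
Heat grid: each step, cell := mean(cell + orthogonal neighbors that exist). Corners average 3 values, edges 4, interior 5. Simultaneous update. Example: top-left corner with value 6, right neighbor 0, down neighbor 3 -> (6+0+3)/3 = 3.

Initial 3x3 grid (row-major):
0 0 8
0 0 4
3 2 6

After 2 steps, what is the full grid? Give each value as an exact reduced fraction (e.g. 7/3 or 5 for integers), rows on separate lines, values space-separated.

Answer: 11/12 9/5 7/2
217/240 56/25 137/40
31/18 577/240 15/4

Derivation:
After step 1:
  0 2 4
  3/4 6/5 9/2
  5/3 11/4 4
After step 2:
  11/12 9/5 7/2
  217/240 56/25 137/40
  31/18 577/240 15/4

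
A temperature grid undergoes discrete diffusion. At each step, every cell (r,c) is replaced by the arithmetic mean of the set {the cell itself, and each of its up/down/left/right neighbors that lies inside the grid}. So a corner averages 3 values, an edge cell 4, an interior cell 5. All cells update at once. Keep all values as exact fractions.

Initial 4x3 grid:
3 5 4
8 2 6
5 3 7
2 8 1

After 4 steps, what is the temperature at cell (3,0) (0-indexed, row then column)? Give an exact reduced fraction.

Answer: 32687/7200

Derivation:
Step 1: cell (3,0) = 5
Step 2: cell (3,0) = 13/3
Step 3: cell (3,0) = 331/72
Step 4: cell (3,0) = 32687/7200
Full grid after step 4:
  297173/64800 1980727/432000 98741/21600
  124417/27000 827963/180000 41389/9000
  13823/3000 822713/180000 124657/27000
  32687/7200 1979317/432000 295133/64800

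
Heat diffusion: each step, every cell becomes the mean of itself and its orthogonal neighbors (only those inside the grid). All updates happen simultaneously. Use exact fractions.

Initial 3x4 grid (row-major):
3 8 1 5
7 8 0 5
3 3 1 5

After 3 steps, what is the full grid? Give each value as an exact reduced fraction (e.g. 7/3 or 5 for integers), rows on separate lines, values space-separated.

After step 1:
  6 5 7/2 11/3
  21/4 26/5 3 15/4
  13/3 15/4 9/4 11/3
After step 2:
  65/12 197/40 91/24 131/36
  1247/240 111/25 177/50 169/48
  40/9 233/60 19/6 29/9
After step 3:
  1243/240 1393/300 7153/1800 1577/432
  70189/14400 26381/6000 22151/6000 50119/14400
  9737/2160 14341/3600 12431/3600 1427/432

Answer: 1243/240 1393/300 7153/1800 1577/432
70189/14400 26381/6000 22151/6000 50119/14400
9737/2160 14341/3600 12431/3600 1427/432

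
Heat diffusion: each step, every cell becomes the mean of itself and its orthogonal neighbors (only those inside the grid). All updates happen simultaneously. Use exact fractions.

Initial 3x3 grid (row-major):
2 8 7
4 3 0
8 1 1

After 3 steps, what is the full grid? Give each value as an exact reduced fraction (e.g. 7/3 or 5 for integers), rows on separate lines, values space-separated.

After step 1:
  14/3 5 5
  17/4 16/5 11/4
  13/3 13/4 2/3
After step 2:
  167/36 67/15 17/4
  329/80 369/100 697/240
  71/18 229/80 20/9
After step 3:
  9517/2160 15341/3600 2789/720
  19663/4800 21643/6000 47039/14400
  3931/1080 15263/4800 719/270

Answer: 9517/2160 15341/3600 2789/720
19663/4800 21643/6000 47039/14400
3931/1080 15263/4800 719/270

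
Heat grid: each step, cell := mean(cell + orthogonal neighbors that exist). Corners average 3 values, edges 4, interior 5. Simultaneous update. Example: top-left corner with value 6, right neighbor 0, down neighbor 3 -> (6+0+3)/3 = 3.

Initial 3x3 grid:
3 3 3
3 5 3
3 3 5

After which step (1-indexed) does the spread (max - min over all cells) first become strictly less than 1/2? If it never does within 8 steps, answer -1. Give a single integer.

Answer: 3

Derivation:
Step 1: max=4, min=3, spread=1
Step 2: max=35/9, min=129/40, spread=239/360
Step 3: max=13127/3600, min=587/180, spread=1387/3600
  -> spread < 1/2 first at step 3
Step 4: max=59041/16200, min=36469/10800, spread=347/1296
Step 5: max=3470477/972000, min=2191943/648000, spread=2921/15552
Step 6: max=207386269/58320000, min=133130221/38880000, spread=24611/186624
Step 7: max=12349287593/3499200000, min=8016890687/2332800000, spread=207329/2239488
Step 8: max=738700475521/209952000000, min=483369926389/139968000000, spread=1746635/26873856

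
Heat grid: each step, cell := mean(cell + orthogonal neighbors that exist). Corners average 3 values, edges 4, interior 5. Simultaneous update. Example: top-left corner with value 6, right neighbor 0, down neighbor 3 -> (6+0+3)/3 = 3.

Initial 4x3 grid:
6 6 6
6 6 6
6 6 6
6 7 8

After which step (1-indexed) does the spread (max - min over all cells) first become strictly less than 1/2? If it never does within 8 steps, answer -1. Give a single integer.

Step 1: max=7, min=6, spread=1
Step 2: max=27/4, min=6, spread=3/4
Step 3: max=4739/720, min=6, spread=419/720
Step 4: max=280403/43200, min=1354/225, spread=4087/8640
  -> spread < 1/2 first at step 4
Step 5: max=616831/96000, min=326449/54000, spread=65659/172800
Step 6: max=992390263/155520000, min=3278551/540000, spread=1926703/6220800
Step 7: max=59229966517/9331200000, min=592526677/97200000, spread=93896221/373248000
Step 8: max=1179908380501/186624000000, min=71344946711/11664000000, spread=61422773/298598400

Answer: 4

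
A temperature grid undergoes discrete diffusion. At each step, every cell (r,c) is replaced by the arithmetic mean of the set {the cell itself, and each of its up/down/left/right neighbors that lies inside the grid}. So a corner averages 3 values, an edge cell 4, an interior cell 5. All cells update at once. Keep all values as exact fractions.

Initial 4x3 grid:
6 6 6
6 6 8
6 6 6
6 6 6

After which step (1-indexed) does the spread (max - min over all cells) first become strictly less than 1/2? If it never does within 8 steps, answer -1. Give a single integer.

Answer: 3

Derivation:
Step 1: max=20/3, min=6, spread=2/3
Step 2: max=391/60, min=6, spread=31/60
Step 3: max=3451/540, min=6, spread=211/540
  -> spread < 1/2 first at step 3
Step 4: max=340897/54000, min=5447/900, spread=14077/54000
Step 5: max=3056407/486000, min=327683/54000, spread=5363/24300
Step 6: max=91220809/14580000, min=182869/30000, spread=93859/583200
Step 7: max=5459074481/874800000, min=296936467/48600000, spread=4568723/34992000
Step 8: max=326708435629/52488000000, min=8929618889/1458000000, spread=8387449/83980800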